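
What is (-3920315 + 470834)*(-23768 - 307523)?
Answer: 1142782009971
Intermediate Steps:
(-3920315 + 470834)*(-23768 - 307523) = -3449481*(-331291) = 1142782009971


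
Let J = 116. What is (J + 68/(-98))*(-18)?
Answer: -101700/49 ≈ -2075.5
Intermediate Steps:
(J + 68/(-98))*(-18) = (116 + 68/(-98))*(-18) = (116 + 68*(-1/98))*(-18) = (116 - 34/49)*(-18) = (5650/49)*(-18) = -101700/49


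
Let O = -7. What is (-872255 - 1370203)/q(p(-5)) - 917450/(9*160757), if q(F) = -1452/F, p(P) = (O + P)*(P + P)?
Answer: 32444062852090/175064373 ≈ 1.8533e+5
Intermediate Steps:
p(P) = 2*P*(-7 + P) (p(P) = (-7 + P)*(P + P) = (-7 + P)*(2*P) = 2*P*(-7 + P))
(-872255 - 1370203)/q(p(-5)) - 917450/(9*160757) = (-872255 - 1370203)/((-1452*(-1/(10*(-7 - 5))))) - 917450/(9*160757) = -2242458/((-1452/(2*(-5)*(-12)))) - 917450/1446813 = -2242458/((-1452/120)) - 917450*1/1446813 = -2242458/((-1452*1/120)) - 917450/1446813 = -2242458/(-121/10) - 917450/1446813 = -2242458*(-10/121) - 917450/1446813 = 22424580/121 - 917450/1446813 = 32444062852090/175064373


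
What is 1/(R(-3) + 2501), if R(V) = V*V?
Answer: 1/2510 ≈ 0.00039841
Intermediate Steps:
R(V) = V²
1/(R(-3) + 2501) = 1/((-3)² + 2501) = 1/(9 + 2501) = 1/2510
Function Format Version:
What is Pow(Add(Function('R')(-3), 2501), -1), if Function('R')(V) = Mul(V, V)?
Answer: Rational(1, 2510) ≈ 0.00039841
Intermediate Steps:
Function('R')(V) = Pow(V, 2)
Pow(Add(Function('R')(-3), 2501), -1) = Pow(Add(Pow(-3, 2), 2501), -1) = Pow(Add(9, 2501), -1) = Pow(2510, -1) = Rational(1, 2510)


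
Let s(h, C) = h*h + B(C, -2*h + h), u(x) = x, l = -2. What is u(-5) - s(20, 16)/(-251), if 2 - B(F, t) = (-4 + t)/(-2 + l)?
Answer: -859/251 ≈ -3.4223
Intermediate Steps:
B(F, t) = 1 + t/4 (B(F, t) = 2 - (-4 + t)/(-2 - 2) = 2 - (-4 + t)/(-4) = 2 - (-4 + t)*(-1)/4 = 2 - (1 - t/4) = 2 + (-1 + t/4) = 1 + t/4)
s(h, C) = 1 + h² - h/4 (s(h, C) = h*h + (1 + (-2*h + h)/4) = h² + (1 + (-h)/4) = h² + (1 - h/4) = 1 + h² - h/4)
u(-5) - s(20, 16)/(-251) = -5 - (1 + 20² - ¼*20)/(-251) = -5 - (1 + 400 - 5)*(-1)/251 = -5 - 396*(-1)/251 = -5 - 1*(-396/251) = -5 + 396/251 = -859/251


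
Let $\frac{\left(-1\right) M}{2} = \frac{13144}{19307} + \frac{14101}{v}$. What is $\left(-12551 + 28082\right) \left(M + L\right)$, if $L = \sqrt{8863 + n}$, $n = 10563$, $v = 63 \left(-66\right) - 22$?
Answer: $\frac{3374980837197}{40351630} + 15531 \sqrt{19426} \approx 2.2483 \cdot 10^{6}$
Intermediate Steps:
$v = -4180$ ($v = -4158 - 22 = -4180$)
$M = \frac{217306087}{40351630}$ ($M = - 2 \left(\frac{13144}{19307} + \frac{14101}{-4180}\right) = - 2 \left(13144 \cdot \frac{1}{19307} + 14101 \left(- \frac{1}{4180}\right)\right) = - 2 \left(\frac{13144}{19307} - \frac{14101}{4180}\right) = \left(-2\right) \left(- \frac{217306087}{80703260}\right) = \frac{217306087}{40351630} \approx 5.3853$)
$L = \sqrt{19426}$ ($L = \sqrt{8863 + 10563} = \sqrt{19426} \approx 139.38$)
$\left(-12551 + 28082\right) \left(M + L\right) = \left(-12551 + 28082\right) \left(\frac{217306087}{40351630} + \sqrt{19426}\right) = 15531 \left(\frac{217306087}{40351630} + \sqrt{19426}\right) = \frac{3374980837197}{40351630} + 15531 \sqrt{19426}$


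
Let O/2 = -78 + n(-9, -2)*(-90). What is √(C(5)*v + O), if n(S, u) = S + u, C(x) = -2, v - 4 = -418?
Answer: 2*√663 ≈ 51.498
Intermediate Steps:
v = -414 (v = 4 - 418 = -414)
O = 1824 (O = 2*(-78 + (-9 - 2)*(-90)) = 2*(-78 - 11*(-90)) = 2*(-78 + 990) = 2*912 = 1824)
√(C(5)*v + O) = √(-2*(-414) + 1824) = √(828 + 1824) = √2652 = 2*√663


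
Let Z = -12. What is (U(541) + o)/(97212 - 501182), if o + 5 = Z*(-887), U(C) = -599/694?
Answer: -7382867/280355180 ≈ -0.026334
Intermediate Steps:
U(C) = -599/694 (U(C) = -599*1/694 = -599/694)
o = 10639 (o = -5 - 12*(-887) = -5 + 10644 = 10639)
(U(541) + o)/(97212 - 501182) = (-599/694 + 10639)/(97212 - 501182) = (7382867/694)/(-403970) = (7382867/694)*(-1/403970) = -7382867/280355180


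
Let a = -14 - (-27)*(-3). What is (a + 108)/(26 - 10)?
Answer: 13/16 ≈ 0.81250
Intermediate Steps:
a = -95 (a = -14 - 1*81 = -14 - 81 = -95)
(a + 108)/(26 - 10) = (-95 + 108)/(26 - 10) = 13/16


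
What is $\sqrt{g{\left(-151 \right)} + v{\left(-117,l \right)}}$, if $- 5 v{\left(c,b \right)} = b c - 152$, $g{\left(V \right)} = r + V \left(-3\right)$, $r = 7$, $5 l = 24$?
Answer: $\frac{2 \sqrt{3767}}{5} \approx 24.55$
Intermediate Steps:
$l = \frac{24}{5}$ ($l = \frac{1}{5} \cdot 24 = \frac{24}{5} \approx 4.8$)
$g{\left(V \right)} = 7 - 3 V$ ($g{\left(V \right)} = 7 + V \left(-3\right) = 7 - 3 V$)
$v{\left(c,b \right)} = \frac{152}{5} - \frac{b c}{5}$ ($v{\left(c,b \right)} = - \frac{b c - 152}{5} = - \frac{-152 + b c}{5} = \frac{152}{5} - \frac{b c}{5}$)
$\sqrt{g{\left(-151 \right)} + v{\left(-117,l \right)}} = \sqrt{\left(7 - -453\right) - \left(- \frac{152}{5} + \frac{24}{25} \left(-117\right)\right)} = \sqrt{\left(7 + 453\right) + \left(\frac{152}{5} + \frac{2808}{25}\right)} = \sqrt{460 + \frac{3568}{25}} = \sqrt{\frac{15068}{25}} = \frac{2 \sqrt{3767}}{5}$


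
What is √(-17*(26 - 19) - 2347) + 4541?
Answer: 4541 + 3*I*√274 ≈ 4541.0 + 49.659*I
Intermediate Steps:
√(-17*(26 - 19) - 2347) + 4541 = √(-17*7 - 2347) + 4541 = √(-119 - 2347) + 4541 = √(-2466) + 4541 = 3*I*√274 + 4541 = 4541 + 3*I*√274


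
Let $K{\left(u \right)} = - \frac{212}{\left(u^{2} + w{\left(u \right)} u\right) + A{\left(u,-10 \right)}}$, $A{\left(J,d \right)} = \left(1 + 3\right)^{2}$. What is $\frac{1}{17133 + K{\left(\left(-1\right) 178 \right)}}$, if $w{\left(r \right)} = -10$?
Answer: $\frac{8370}{143403157} \approx 5.8367 \cdot 10^{-5}$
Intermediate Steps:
$A{\left(J,d \right)} = 16$ ($A{\left(J,d \right)} = 4^{2} = 16$)
$K{\left(u \right)} = - \frac{212}{16 + u^{2} - 10 u}$ ($K{\left(u \right)} = - \frac{212}{\left(u^{2} - 10 u\right) + 16} = - \frac{212}{16 + u^{2} - 10 u}$)
$\frac{1}{17133 + K{\left(\left(-1\right) 178 \right)}} = \frac{1}{17133 - \frac{212}{16 + \left(\left(-1\right) 178\right)^{2} - 10 \left(\left(-1\right) 178\right)}} = \frac{1}{17133 - \frac{212}{16 + \left(-178\right)^{2} - -1780}} = \frac{1}{17133 - \frac{212}{16 + 31684 + 1780}} = \frac{1}{17133 - \frac{212}{33480}} = \frac{1}{17133 - \frac{53}{8370}} = \frac{1}{\frac{143403157}{8370}} = \frac{8370}{143403157}$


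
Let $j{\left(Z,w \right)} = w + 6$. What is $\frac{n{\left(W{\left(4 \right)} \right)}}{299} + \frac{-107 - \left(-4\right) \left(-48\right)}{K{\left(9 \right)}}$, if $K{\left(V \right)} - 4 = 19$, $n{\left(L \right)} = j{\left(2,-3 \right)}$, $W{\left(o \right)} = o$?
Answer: $- \frac{3884}{299} \approx -12.99$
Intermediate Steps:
$j{\left(Z,w \right)} = 6 + w$
$n{\left(L \right)} = 3$ ($n{\left(L \right)} = 6 - 3 = 3$)
$K{\left(V \right)} = 23$ ($K{\left(V \right)} = 4 + 19 = 23$)
$\frac{n{\left(W{\left(4 \right)} \right)}}{299} + \frac{-107 - \left(-4\right) \left(-48\right)}{K{\left(9 \right)}} = \frac{3}{299} + \frac{-107 - \left(-4\right) \left(-48\right)}{23} = 3 \cdot \frac{1}{299} + \left(-107 - 192\right) \frac{1}{23} = \frac{3}{299} + \left(-107 - 192\right) \frac{1}{23} = \frac{3}{299} - 13 = - \frac{3884}{299}$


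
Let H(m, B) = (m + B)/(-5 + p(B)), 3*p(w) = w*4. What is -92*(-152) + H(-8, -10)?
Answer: 769174/55 ≈ 13985.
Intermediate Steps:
p(w) = 4*w/3 (p(w) = (w*4)/3 = (4*w)/3 = 4*w/3)
H(m, B) = (B + m)/(-5 + 4*B/3) (H(m, B) = (m + B)/(-5 + 4*B/3) = (B + m)/(-5 + 4*B/3))
-92*(-152) + H(-8, -10) = -92*(-152) + 3*(-10 - 8)/(-15 + 4*(-10)) = 13984 + 3*(-18)/(-15 - 40) = 13984 + 3*(-18)/(-55) = 13984 + 3*(-1/55)*(-18) = 13984 + 54/55 = 769174/55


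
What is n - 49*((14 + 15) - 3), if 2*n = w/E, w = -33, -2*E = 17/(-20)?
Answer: -22318/17 ≈ -1312.8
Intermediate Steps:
E = 17/40 (E = -17/(2*(-20)) = -17*(-1)/(2*20) = -1/2*(-17/20) = 17/40 ≈ 0.42500)
n = -660/17 (n = (-33/17/40)/2 = (-33*40/17)/2 = (1/2)*(-1320/17) = -660/17 ≈ -38.824)
n - 49*((14 + 15) - 3) = -660/17 - 49*((14 + 15) - 3) = -660/17 - 49*(29 - 3) = -660/17 - 49*26 = -660/17 - 1274 = -22318/17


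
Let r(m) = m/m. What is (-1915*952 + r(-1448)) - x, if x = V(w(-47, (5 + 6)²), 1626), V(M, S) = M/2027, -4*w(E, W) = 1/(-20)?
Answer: -295630490641/162160 ≈ -1.8231e+6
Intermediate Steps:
r(m) = 1
w(E, W) = 1/80 (w(E, W) = -¼/(-20) = -¼*(-1/20) = 1/80)
V(M, S) = M/2027 (V(M, S) = M*(1/2027) = M/2027)
x = 1/162160 (x = (1/2027)*(1/80) = 1/162160 ≈ 6.1668e-6)
(-1915*952 + r(-1448)) - x = (-1915*952 + 1) - 1*1/162160 = (-1823080 + 1) - 1/162160 = -1823079 - 1/162160 = -295630490641/162160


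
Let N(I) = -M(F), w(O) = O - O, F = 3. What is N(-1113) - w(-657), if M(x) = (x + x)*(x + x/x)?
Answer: -24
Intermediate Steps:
M(x) = 2*x*(1 + x) (M(x) = (2*x)*(x + 1) = (2*x)*(1 + x) = 2*x*(1 + x))
w(O) = 0
N(I) = -24 (N(I) = -2*3*(1 + 3) = -2*3*4 = -1*24 = -24)
N(-1113) - w(-657) = -24 - 1*0 = -24 + 0 = -24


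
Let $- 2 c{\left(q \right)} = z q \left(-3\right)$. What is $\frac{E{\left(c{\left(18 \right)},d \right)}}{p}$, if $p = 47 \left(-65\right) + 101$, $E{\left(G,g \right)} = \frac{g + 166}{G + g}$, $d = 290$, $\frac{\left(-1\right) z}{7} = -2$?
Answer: $- \frac{57}{246659} \approx -0.00023109$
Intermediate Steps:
$z = 14$ ($z = \left(-7\right) \left(-2\right) = 14$)
$c{\left(q \right)} = 21 q$ ($c{\left(q \right)} = - \frac{14 q \left(-3\right)}{2} = - \frac{\left(-42\right) q}{2} = 21 q$)
$E{\left(G,g \right)} = \frac{166 + g}{G + g}$
$p = -2954$ ($p = -3055 + 101 = -2954$)
$\frac{E{\left(c{\left(18 \right)},d \right)}}{p} = \frac{\frac{1}{21 \cdot 18 + 290} \left(166 + 290\right)}{-2954} = \frac{1}{378 + 290} \cdot 456 \left(- \frac{1}{2954}\right) = \frac{1}{668} \cdot 456 \left(- \frac{1}{2954}\right) = \frac{114}{167} \left(- \frac{1}{2954}\right) = - \frac{57}{246659}$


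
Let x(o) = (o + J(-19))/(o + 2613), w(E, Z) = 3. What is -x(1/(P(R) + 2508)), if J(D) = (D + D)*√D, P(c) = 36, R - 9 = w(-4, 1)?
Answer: -1/6647473 + 5088*I*√19/349867 ≈ -1.5043e-7 + 0.06339*I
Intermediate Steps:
R = 12 (R = 9 + 3 = 12)
J(D) = 2*D^(3/2) (J(D) = (2*D)*√D = 2*D^(3/2))
x(o) = (o - 38*I*√19)/(2613 + o) (x(o) = (o + 2*(-19)^(3/2))/(o + 2613) = (o + 2*(-19*I*√19))/(2613 + o) = (o - 38*I*√19)/(2613 + o))
-x(1/(P(R) + 2508)) = -(1/(36 + 2508) - 38*I*√19)/(2613 + 1/(36 + 2508)) = -(1/2544 - 38*I*√19)/(2613 + 1/2544) = -(1/2544 - 38*I*√19)/6647473/2544 = -2544*(1/2544 - 38*I*√19)/6647473 = -(1/6647473 - 5088*I*√19/349867) = -1/6647473 + 5088*I*√19/349867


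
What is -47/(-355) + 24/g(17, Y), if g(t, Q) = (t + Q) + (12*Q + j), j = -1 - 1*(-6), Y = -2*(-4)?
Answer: 2407/7455 ≈ 0.32287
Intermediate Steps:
Y = 8
j = 5 (j = -1 + 6 = 5)
g(t, Q) = 5 + t + 13*Q (g(t, Q) = (t + Q) + (12*Q + 5) = (Q + t) + (5 + 12*Q) = 5 + t + 13*Q)
-47/(-355) + 24/g(17, Y) = -47/(-355) + 24/(5 + 17 + 13*8) = -47*(-1/355) + 24/(5 + 17 + 104) = 47/355 + 24/126 = 47/355 + 24*(1/126) = 47/355 + 4/21 = 2407/7455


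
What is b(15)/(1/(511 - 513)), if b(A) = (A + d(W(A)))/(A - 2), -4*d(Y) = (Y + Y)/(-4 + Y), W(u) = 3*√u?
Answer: -3435/1547 + 12*√15/1547 ≈ -2.1904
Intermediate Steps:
d(Y) = -Y/(2*(-4 + Y)) (d(Y) = -(Y + Y)/(4*(-4 + Y)) = -2*Y/(4*(-4 + Y)) = -Y/(2*(-4 + Y)))
b(A) = (A - 3*√A/(-8 + 6*√A))/(-2 + A) (b(A) = (A - 3*√A/(-8 + 2*(3*√A)))/(A - 2) = (A - 3*√A/(-8 + 6*√A))/(-2 + A))
b(15)/(1/(511 - 513)) = ((-3*√15/2 + 15*(-4 + 3*√15))/((-4 + 3*√15)*(-2 + 15)))/(1/(511 - 513)) = ((-3*√15/2 + (-60 + 45*√15))/(-4 + 3*√15*13))/(1/(-2)) = ((1/13)*(-60 + 87*√15/2)/(-4 + 3*√15))/(-½) = ((-60 + 87*√15/2)/(13*(-4 + 3*√15)))*(-2) = -2*(-60 + 87*√15/2)/(13*(-4 + 3*√15))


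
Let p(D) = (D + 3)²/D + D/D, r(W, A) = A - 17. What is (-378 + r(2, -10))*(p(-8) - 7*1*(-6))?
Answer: -129195/8 ≈ -16149.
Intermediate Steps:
r(W, A) = -17 + A
p(D) = 1 + (3 + D)²/D (p(D) = (3 + D)²/D + 1 = 1 + (3 + D)²/D)
(-378 + r(2, -10))*(p(-8) - 7*1*(-6)) = (-378 + (-17 - 10))*((-8 + (3 - 8)²)/(-8) - 7*1*(-6)) = (-378 - 27)*(-(-8 + (-5)²)/8 - 7*(-6)) = -405*(-(-8 + 25)/8 + 42) = -405*(-⅛*17 + 42) = -405*(-17/8 + 42) = -405*319/8 = -129195/8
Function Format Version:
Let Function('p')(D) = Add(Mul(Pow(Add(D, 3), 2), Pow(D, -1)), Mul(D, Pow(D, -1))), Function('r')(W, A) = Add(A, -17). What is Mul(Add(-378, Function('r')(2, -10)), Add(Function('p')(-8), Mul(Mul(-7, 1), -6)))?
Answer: Rational(-129195, 8) ≈ -16149.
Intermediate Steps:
Function('r')(W, A) = Add(-17, A)
Function('p')(D) = Add(1, Mul(Pow(D, -1), Pow(Add(3, D), 2))) (Function('p')(D) = Add(Mul(Pow(Add(3, D), 2), Pow(D, -1)), 1) = Add(Mul(Pow(D, -1), Pow(Add(3, D), 2)), 1) = Add(1, Mul(Pow(D, -1), Pow(Add(3, D), 2))))
Mul(Add(-378, Function('r')(2, -10)), Add(Function('p')(-8), Mul(Mul(-7, 1), -6))) = Mul(Add(-378, Add(-17, -10)), Add(Mul(Pow(-8, -1), Add(-8, Pow(Add(3, -8), 2))), Mul(Mul(-7, 1), -6))) = Mul(Add(-378, -27), Add(Mul(Rational(-1, 8), Add(-8, Pow(-5, 2))), Mul(-7, -6))) = Mul(-405, Add(Mul(Rational(-1, 8), Add(-8, 25)), 42)) = Mul(-405, Add(Mul(Rational(-1, 8), 17), 42)) = Mul(-405, Add(Rational(-17, 8), 42)) = Mul(-405, Rational(319, 8)) = Rational(-129195, 8)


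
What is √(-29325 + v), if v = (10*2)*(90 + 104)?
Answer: I*√25445 ≈ 159.51*I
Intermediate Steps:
v = 3880 (v = 20*194 = 3880)
√(-29325 + v) = √(-29325 + 3880) = √(-25445) = I*√25445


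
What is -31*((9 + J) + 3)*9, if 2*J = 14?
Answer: -5301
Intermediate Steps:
J = 7 (J = (½)*14 = 7)
-31*((9 + J) + 3)*9 = -31*((9 + 7) + 3)*9 = -31*(16 + 3)*9 = -31*19*9 = -589*9 = -5301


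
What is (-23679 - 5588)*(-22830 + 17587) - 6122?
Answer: 153440759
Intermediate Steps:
(-23679 - 5588)*(-22830 + 17587) - 6122 = -29267*(-5243) - 6122 = 153446881 - 6122 = 153440759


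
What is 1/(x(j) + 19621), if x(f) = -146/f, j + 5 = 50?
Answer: 45/882799 ≈ 5.0974e-5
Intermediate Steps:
j = 45 (j = -5 + 50 = 45)
1/(x(j) + 19621) = 1/(-146/45 + 19621) = 1/(882799/45) = 45/882799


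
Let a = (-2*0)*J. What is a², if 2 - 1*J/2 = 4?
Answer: 0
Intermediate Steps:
J = -4 (J = 4 - 2*4 = 4 - 8 = -4)
a = 0 (a = -2*0*(-4) = 0*(-4) = 0)
a² = 0² = 0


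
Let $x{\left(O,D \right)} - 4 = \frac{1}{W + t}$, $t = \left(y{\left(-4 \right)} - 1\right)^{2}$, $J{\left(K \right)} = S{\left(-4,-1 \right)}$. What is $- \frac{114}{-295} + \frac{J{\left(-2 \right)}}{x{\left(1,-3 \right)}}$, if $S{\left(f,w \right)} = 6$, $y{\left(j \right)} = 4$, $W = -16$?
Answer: $\frac{5156}{2655} \approx 1.942$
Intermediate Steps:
$J{\left(K \right)} = 6$
$t = 9$ ($t = \left(4 - 1\right)^{2} = 3^{2} = 9$)
$x{\left(O,D \right)} = \frac{27}{7}$ ($x{\left(O,D \right)} = 4 + \frac{1}{-16 + 9} = 4 + \frac{1}{-7} = 4 - \frac{1}{7} = \frac{27}{7}$)
$- \frac{114}{-295} + \frac{J{\left(-2 \right)}}{x{\left(1,-3 \right)}} = - \frac{114}{-295} + \frac{6}{\frac{27}{7}} = \left(-114\right) \left(- \frac{1}{295}\right) + 6 \cdot \frac{7}{27} = \frac{114}{295} + \frac{14}{9} = \frac{5156}{2655}$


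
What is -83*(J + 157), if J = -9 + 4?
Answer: -12616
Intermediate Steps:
J = -5
-83*(J + 157) = -83*(-5 + 157) = -83*152 = -12616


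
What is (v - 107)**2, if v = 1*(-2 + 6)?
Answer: 10609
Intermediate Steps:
v = 4 (v = 1*4 = 4)
(v - 107)**2 = (4 - 107)**2 = (-103)**2 = 10609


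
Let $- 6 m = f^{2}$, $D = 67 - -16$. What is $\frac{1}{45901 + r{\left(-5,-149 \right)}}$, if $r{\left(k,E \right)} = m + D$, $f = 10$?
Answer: $\frac{3}{137902} \approx 2.1755 \cdot 10^{-5}$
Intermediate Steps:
$D = 83$ ($D = 67 + 16 = 83$)
$m = - \frac{50}{3}$ ($m = - \frac{10^{2}}{6} = \left(- \frac{1}{6}\right) 100 = - \frac{50}{3} \approx -16.667$)
$r{\left(k,E \right)} = \frac{199}{3}$ ($r{\left(k,E \right)} = - \frac{50}{3} + 83 = \frac{199}{3}$)
$\frac{1}{45901 + r{\left(-5,-149 \right)}} = \frac{1}{45901 + \frac{199}{3}} = \frac{1}{\frac{137902}{3}} = \frac{3}{137902}$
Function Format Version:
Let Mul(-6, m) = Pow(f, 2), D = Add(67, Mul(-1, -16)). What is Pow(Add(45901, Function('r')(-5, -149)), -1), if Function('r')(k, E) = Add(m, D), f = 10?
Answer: Rational(3, 137902) ≈ 2.1755e-5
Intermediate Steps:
D = 83 (D = Add(67, 16) = 83)
m = Rational(-50, 3) (m = Mul(Rational(-1, 6), Pow(10, 2)) = Mul(Rational(-1, 6), 100) = Rational(-50, 3) ≈ -16.667)
Function('r')(k, E) = Rational(199, 3) (Function('r')(k, E) = Add(Rational(-50, 3), 83) = Rational(199, 3))
Pow(Add(45901, Function('r')(-5, -149)), -1) = Pow(Add(45901, Rational(199, 3)), -1) = Pow(Rational(137902, 3), -1) = Rational(3, 137902)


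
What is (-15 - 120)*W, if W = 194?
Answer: -26190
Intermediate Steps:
(-15 - 120)*W = (-15 - 120)*194 = -135*194 = -26190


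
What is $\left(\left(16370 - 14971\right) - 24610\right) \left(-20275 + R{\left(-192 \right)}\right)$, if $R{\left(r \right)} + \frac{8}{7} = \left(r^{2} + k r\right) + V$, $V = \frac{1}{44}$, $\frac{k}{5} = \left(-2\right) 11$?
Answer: $- \frac{269573180697}{308} \approx -8.7524 \cdot 10^{8}$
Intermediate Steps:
$k = -110$ ($k = 5 \left(\left(-2\right) 11\right) = 5 \left(-22\right) = -110$)
$V = \frac{1}{44} \approx 0.022727$
$R{\left(r \right)} = - \frac{345}{308} + r^{2} - 110 r$ ($R{\left(r \right)} = - \frac{8}{7} + \left(\left(r^{2} - 110 r\right) + \frac{1}{44}\right) = - \frac{8}{7} + \left(\frac{1}{44} + r^{2} - 110 r\right) = - \frac{345}{308} + r^{2} - 110 r$)
$\left(\left(16370 - 14971\right) - 24610\right) \left(-20275 + R{\left(-192 \right)}\right) = \left(\left(16370 - 14971\right) - 24610\right) \left(-20275 - \left(- \frac{6504615}{308} - 36864\right)\right) = \left(1399 - 24610\right) \left(-20275 + \left(- \frac{345}{308} + 36864 + 21120\right)\right) = - 23211 \left(-20275 + \frac{17858727}{308}\right) = \left(-23211\right) \frac{11614027}{308} = - \frac{269573180697}{308}$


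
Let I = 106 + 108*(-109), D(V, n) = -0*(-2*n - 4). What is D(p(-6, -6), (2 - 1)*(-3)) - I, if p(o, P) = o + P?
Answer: 11666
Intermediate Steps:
p(o, P) = P + o
D(V, n) = 0 (D(V, n) = -0*(-4 - 2*n) = -3*0 = 0)
I = -11666 (I = 106 - 11772 = -11666)
D(p(-6, -6), (2 - 1)*(-3)) - I = 0 - 1*(-11666) = 0 + 11666 = 11666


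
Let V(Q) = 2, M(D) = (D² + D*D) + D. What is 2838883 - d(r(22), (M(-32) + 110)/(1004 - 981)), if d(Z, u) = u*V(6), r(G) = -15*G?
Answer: 65290057/23 ≈ 2.8387e+6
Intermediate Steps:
M(D) = D + 2*D² (M(D) = (D² + D²) + D = 2*D² + D = D + 2*D²)
d(Z, u) = 2*u (d(Z, u) = u*2 = 2*u)
2838883 - d(r(22), (M(-32) + 110)/(1004 - 981)) = 2838883 - 2*(-32*(1 + 2*(-32)) + 110)/(1004 - 981) = 2838883 - 2*(-32*(1 - 64) + 110)/23 = 2838883 - 2*(-32*(-63) + 110)*(1/23) = 2838883 - 2*(2016 + 110)*(1/23) = 2838883 - 2*2126*(1/23) = 2838883 - 2*2126/23 = 2838883 - 1*4252/23 = 2838883 - 4252/23 = 65290057/23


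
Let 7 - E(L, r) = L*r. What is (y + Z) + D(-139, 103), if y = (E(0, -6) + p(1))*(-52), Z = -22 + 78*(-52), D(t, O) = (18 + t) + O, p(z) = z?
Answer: -4512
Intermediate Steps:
E(L, r) = 7 - L*r
D(t, O) = 18 + O + t
Z = -4078 (Z = -22 - 4056 = -4078)
y = -416 (y = ((7 - 1*0*(-6)) + 1)*(-52) = ((7 + 0) + 1)*(-52) = (7 + 1)*(-52) = 8*(-52) = -416)
(y + Z) + D(-139, 103) = (-416 - 4078) + (18 + 103 - 139) = -4494 - 18 = -4512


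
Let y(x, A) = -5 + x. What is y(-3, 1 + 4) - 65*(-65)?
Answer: 4217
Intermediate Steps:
y(-3, 1 + 4) - 65*(-65) = (-5 - 3) - 65*(-65) = -8 + 4225 = 4217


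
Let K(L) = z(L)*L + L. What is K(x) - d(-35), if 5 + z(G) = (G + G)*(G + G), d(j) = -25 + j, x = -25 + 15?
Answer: -3900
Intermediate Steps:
x = -10
z(G) = -5 + 4*G² (z(G) = -5 + (G + G)*(G + G) = -5 + (2*G)*(2*G) = -5 + 4*G²)
K(L) = L + L*(-5 + 4*L²) (K(L) = (-5 + 4*L²)*L + L = L*(-5 + 4*L²) + L = L + L*(-5 + 4*L²))
K(x) - d(-35) = 4*(-10)*(-1 + (-10)²) - (-25 - 35) = 4*(-10)*(-1 + 100) - 1*(-60) = 4*(-10)*99 + 60 = -3960 + 60 = -3900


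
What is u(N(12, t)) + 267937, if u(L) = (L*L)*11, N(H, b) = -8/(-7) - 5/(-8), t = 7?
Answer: 840358243/3136 ≈ 2.6797e+5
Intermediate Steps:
N(H, b) = 99/56 (N(H, b) = -8*(-⅐) - 5*(-⅛) = 8/7 + 5/8 = 99/56)
u(L) = 11*L² (u(L) = L²*11 = 11*L²)
u(N(12, t)) + 267937 = 11*(99/56)² + 267937 = 11*(9801/3136) + 267937 = 107811/3136 + 267937 = 840358243/3136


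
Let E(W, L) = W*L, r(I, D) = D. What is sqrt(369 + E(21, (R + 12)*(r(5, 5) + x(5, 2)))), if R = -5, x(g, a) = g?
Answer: sqrt(1839) ≈ 42.884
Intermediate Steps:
E(W, L) = L*W
sqrt(369 + E(21, (R + 12)*(r(5, 5) + x(5, 2)))) = sqrt(369 + ((-5 + 12)*(5 + 5))*21) = sqrt(369 + (7*10)*21) = sqrt(369 + 70*21) = sqrt(369 + 1470) = sqrt(1839)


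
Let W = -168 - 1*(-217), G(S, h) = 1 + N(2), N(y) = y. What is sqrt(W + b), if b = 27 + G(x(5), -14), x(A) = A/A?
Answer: sqrt(79) ≈ 8.8882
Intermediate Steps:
x(A) = 1
G(S, h) = 3 (G(S, h) = 1 + 2 = 3)
b = 30 (b = 27 + 3 = 30)
W = 49 (W = -168 + 217 = 49)
sqrt(W + b) = sqrt(49 + 30) = sqrt(79)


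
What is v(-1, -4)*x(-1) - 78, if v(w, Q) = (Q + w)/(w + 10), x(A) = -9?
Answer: -73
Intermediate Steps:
v(w, Q) = (Q + w)/(10 + w)
v(-1, -4)*x(-1) - 78 = ((-4 - 1)/(10 - 1))*(-9) - 78 = (-5/9)*(-9) - 78 = ((⅑)*(-5))*(-9) - 78 = -5/9*(-9) - 78 = 5 - 78 = -73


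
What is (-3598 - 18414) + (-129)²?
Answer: -5371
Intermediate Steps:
(-3598 - 18414) + (-129)² = -22012 + 16641 = -5371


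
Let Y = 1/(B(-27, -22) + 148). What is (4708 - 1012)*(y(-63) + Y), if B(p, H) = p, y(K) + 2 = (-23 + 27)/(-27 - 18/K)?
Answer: -1480080/187 ≈ -7914.9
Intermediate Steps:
y(K) = -2 + 4/(-27 - 18/K) (y(K) = -2 + (-23 + 27)/(-27 - 18/K) = -2 + 4/(-27 - 18/K))
Y = 1/121 (Y = 1/(-27 + 148) = 1/121 ≈ 0.0082645)
(4708 - 1012)*(y(-63) + Y) = (4708 - 1012)*(2*(-18 - 29*(-63))/(9*(2 + 3*(-63))) + 1/121) = 3696*(2*(-18 + 1827)/(9*(2 - 189)) + 1/121) = 3696*((2/9)*1809/(-187) + 1/121) = 3696*((2/9)*(-1/187)*1809 + 1/121) = 3696*(-402/187 + 1/121) = 3696*(-4405/2057) = -1480080/187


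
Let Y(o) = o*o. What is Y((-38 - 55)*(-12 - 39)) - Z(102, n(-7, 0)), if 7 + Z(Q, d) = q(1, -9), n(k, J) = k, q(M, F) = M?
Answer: 22496055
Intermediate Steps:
Z(Q, d) = -6 (Z(Q, d) = -7 + 1 = -6)
Y(o) = o**2
Y((-38 - 55)*(-12 - 39)) - Z(102, n(-7, 0)) = ((-38 - 55)*(-12 - 39))**2 - 1*(-6) = (-93*(-51))**2 + 6 = 4743**2 + 6 = 22496049 + 6 = 22496055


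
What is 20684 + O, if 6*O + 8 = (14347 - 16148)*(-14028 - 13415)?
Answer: 16516313/2 ≈ 8.2582e+6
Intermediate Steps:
O = 16474945/2 (O = -4/3 + ((14347 - 16148)*(-14028 - 13415))/6 = -4/3 + (-1801*(-27443))/6 = -4/3 + (⅙)*49424843 = -4/3 + 49424843/6 = 16474945/2 ≈ 8.2375e+6)
20684 + O = 20684 + 16474945/2 = 16516313/2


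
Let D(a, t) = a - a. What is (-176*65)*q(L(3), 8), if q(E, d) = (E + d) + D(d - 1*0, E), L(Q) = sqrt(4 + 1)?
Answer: -91520 - 11440*sqrt(5) ≈ -1.1710e+5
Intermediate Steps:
D(a, t) = 0
L(Q) = sqrt(5)
q(E, d) = E + d (q(E, d) = (E + d) + 0 = E + d)
(-176*65)*q(L(3), 8) = (-176*65)*(sqrt(5) + 8) = -11440*(8 + sqrt(5)) = -91520 - 11440*sqrt(5)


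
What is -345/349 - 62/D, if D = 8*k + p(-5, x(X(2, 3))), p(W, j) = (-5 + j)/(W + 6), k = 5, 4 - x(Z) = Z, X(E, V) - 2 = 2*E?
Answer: -33023/11517 ≈ -2.8673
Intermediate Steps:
X(E, V) = 2 + 2*E
x(Z) = 4 - Z
p(W, j) = (-5 + j)/(6 + W)
D = 33 (D = 8*5 + (-5 + (4 - (2 + 2*2)))/(6 - 5) = 40 + (-5 + (4 - (2 + 4)))/1 = 40 + 1*(-5 + (4 - 1*6)) = 40 + 1*(-5 + (4 - 6)) = 40 + 1*(-5 - 2) = 40 + 1*(-7) = 40 - 7 = 33)
-345/349 - 62/D = -345/349 - 62/33 = -33023/11517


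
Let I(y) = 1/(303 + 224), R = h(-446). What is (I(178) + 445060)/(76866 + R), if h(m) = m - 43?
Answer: 78182207/13416893 ≈ 5.8271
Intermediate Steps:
h(m) = -43 + m
R = -489 (R = -43 - 446 = -489)
I(y) = 1/527
(I(178) + 445060)/(76866 + R) = (1/527 + 445060)/(76866 - 489) = (234546621/527)/76377 = (234546621/527)*(1/76377) = 78182207/13416893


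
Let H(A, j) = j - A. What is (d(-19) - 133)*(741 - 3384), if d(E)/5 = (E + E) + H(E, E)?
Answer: 853689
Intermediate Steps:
d(E) = 10*E (d(E) = 5*((E + E) + (E - E)) = 5*(2*E + 0) = 5*(2*E) = 10*E)
(d(-19) - 133)*(741 - 3384) = (10*(-19) - 133)*(741 - 3384) = (-190 - 133)*(-2643) = -323*(-2643) = 853689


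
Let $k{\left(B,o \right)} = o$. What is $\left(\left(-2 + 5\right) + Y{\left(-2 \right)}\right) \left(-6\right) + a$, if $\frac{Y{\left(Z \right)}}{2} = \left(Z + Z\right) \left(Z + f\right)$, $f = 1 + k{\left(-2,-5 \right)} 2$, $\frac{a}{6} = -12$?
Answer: $-618$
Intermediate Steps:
$a = -72$ ($a = 6 \left(-12\right) = -72$)
$f = -9$ ($f = 1 - 10 = -9$)
$Y{\left(Z \right)} = 4 Z \left(-9 + Z\right)$ ($Y{\left(Z \right)} = 2 \left(Z + Z\right) \left(Z - 9\right) = 2 \cdot 2 Z \left(-9 + Z\right) = 4 Z \left(-9 + Z\right)$)
$\left(\left(-2 + 5\right) + Y{\left(-2 \right)}\right) \left(-6\right) + a = \left(\left(-2 + 5\right) + 4 \left(-2\right) \left(-9 - 2\right)\right) \left(-6\right) - 72 = \left(3 + 4 \left(-2\right) \left(-11\right)\right) \left(-6\right) - 72 = \left(3 + 88\right) \left(-6\right) - 72 = 91 \left(-6\right) - 72 = -546 - 72 = -618$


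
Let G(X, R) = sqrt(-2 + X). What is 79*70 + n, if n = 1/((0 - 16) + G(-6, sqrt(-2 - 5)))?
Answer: 182488/33 - I*sqrt(2)/132 ≈ 5529.9 - 0.010714*I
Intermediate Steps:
n = 1/(-16 + 2*I*sqrt(2)) (n = 1/((0 - 16) + sqrt(-2 - 6)) = 1/(-16 + sqrt(-8)) = 1/(-16 + 2*I*sqrt(2)) ≈ -0.060606 - 0.010714*I)
79*70 + n = 79*70 + (-2/33 - I*sqrt(2)/132) = 5530 + (-2/33 - I*sqrt(2)/132) = 182488/33 - I*sqrt(2)/132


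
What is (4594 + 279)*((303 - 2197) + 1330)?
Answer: -2748372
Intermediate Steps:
(4594 + 279)*((303 - 2197) + 1330) = 4873*(-1894 + 1330) = 4873*(-564) = -2748372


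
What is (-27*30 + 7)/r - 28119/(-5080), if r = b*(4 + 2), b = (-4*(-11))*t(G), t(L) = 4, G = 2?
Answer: 291073/60960 ≈ 4.7748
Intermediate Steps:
b = 176 (b = -4*(-11)*4 = 44*4 = 176)
r = 1056 (r = 176*(4 + 2) = 176*6 = 1056)
(-27*30 + 7)/r - 28119/(-5080) = (-27*30 + 7)/1056 - 28119/(-5080) = (-810 + 7)*(1/1056) - 28119*(-1/5080) = -803*1/1056 + 28119/5080 = -73/96 + 28119/5080 = 291073/60960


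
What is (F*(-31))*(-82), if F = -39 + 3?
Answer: -91512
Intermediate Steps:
F = -36
(F*(-31))*(-82) = -36*(-31)*(-82) = 1116*(-82) = -91512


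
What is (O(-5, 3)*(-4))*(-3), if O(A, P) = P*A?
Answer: -180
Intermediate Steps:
O(A, P) = A*P
(O(-5, 3)*(-4))*(-3) = (-5*3*(-4))*(-3) = -15*(-4)*(-3) = 60*(-3) = -180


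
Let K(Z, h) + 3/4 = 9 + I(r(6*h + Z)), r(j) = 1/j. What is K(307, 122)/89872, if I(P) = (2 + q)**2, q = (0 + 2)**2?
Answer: 177/359488 ≈ 0.00049237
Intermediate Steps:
q = 4 (q = 2**2 = 4)
I(P) = 36 (I(P) = (2 + 4)**2 = 6**2 = 36)
K(Z, h) = 177/4 (K(Z, h) = -3/4 + (9 + 36) = -3/4 + 45 = 177/4)
K(307, 122)/89872 = (177/4)/89872 = (177/4)*(1/89872) = 177/359488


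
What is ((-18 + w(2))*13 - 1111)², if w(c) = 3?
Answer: 1705636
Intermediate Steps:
((-18 + w(2))*13 - 1111)² = ((-18 + 3)*13 - 1111)² = (-15*13 - 1111)² = (-195 - 1111)² = (-1306)² = 1705636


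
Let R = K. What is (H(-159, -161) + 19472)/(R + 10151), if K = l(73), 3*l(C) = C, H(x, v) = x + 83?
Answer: 29094/15263 ≈ 1.9062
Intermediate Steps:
H(x, v) = 83 + x
l(C) = C/3
K = 73/3 (K = (⅓)*73 = 73/3 ≈ 24.333)
R = 73/3 ≈ 24.333
(H(-159, -161) + 19472)/(R + 10151) = ((83 - 159) + 19472)/(73/3 + 10151) = (-76 + 19472)/(30526/3) = 19396*(3/30526) = 29094/15263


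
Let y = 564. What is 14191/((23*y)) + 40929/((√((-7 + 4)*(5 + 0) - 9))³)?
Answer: 617/564 + 13643*I*√6/96 ≈ 1.094 + 348.11*I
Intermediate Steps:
14191/((23*y)) + 40929/((√((-7 + 4)*(5 + 0) - 9))³) = 14191/((23*564)) + 40929/((√((-7 + 4)*(5 + 0) - 9))³) = 14191/12972 + 40929/((√(-3*5 - 9))³) = 14191*(1/12972) + 40929/((√(-15 - 9))³) = 617/564 + 40929/((√(-24))³) = 617/564 + 40929/((2*I*√6)³) = 617/564 + 40929/((-48*I*√6)) = 617/564 + 40929*(I*√6/288) = 617/564 + 13643*I*√6/96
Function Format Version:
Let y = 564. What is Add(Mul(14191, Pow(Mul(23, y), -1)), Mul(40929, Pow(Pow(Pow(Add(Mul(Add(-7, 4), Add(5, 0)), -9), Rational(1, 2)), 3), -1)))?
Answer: Add(Rational(617, 564), Mul(Rational(13643, 96), I, Pow(6, Rational(1, 2)))) ≈ Add(1.0940, Mul(348.11, I))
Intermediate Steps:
Add(Mul(14191, Pow(Mul(23, y), -1)), Mul(40929, Pow(Pow(Pow(Add(Mul(Add(-7, 4), Add(5, 0)), -9), Rational(1, 2)), 3), -1))) = Add(Mul(14191, Pow(Mul(23, 564), -1)), Mul(40929, Pow(Pow(Pow(Add(Mul(Add(-7, 4), Add(5, 0)), -9), Rational(1, 2)), 3), -1))) = Add(Mul(14191, Pow(12972, -1)), Mul(40929, Pow(Pow(Pow(Add(Mul(-3, 5), -9), Rational(1, 2)), 3), -1))) = Add(Mul(14191, Rational(1, 12972)), Mul(40929, Pow(Pow(Pow(Add(-15, -9), Rational(1, 2)), 3), -1))) = Add(Rational(617, 564), Mul(40929, Pow(Pow(Pow(-24, Rational(1, 2)), 3), -1))) = Add(Rational(617, 564), Mul(40929, Pow(Pow(Mul(2, I, Pow(6, Rational(1, 2))), 3), -1))) = Add(Rational(617, 564), Mul(40929, Pow(Mul(-48, I, Pow(6, Rational(1, 2))), -1))) = Add(Rational(617, 564), Mul(40929, Mul(Rational(1, 288), I, Pow(6, Rational(1, 2))))) = Add(Rational(617, 564), Mul(Rational(13643, 96), I, Pow(6, Rational(1, 2))))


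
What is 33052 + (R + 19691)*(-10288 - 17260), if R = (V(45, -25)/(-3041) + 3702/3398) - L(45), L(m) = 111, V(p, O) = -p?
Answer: -2786829773802900/5166659 ≈ -5.3939e+8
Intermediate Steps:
R = -567793803/5166659 (R = (-1*45/(-3041) + 3702/3398) - 1*111 = (-45*(-1/3041) + 3702*(1/3398)) - 111 = (45/3041 + 1851/1699) - 111 = 5705346/5166659 - 111 = -567793803/5166659 ≈ -109.90)
33052 + (R + 19691)*(-10288 - 17260) = 33052 + (-567793803/5166659 + 19691)*(-10288 - 17260) = 33052 + (101168888566/5166659)*(-27548) = 33052 - 2787000542216168/5166659 = -2786829773802900/5166659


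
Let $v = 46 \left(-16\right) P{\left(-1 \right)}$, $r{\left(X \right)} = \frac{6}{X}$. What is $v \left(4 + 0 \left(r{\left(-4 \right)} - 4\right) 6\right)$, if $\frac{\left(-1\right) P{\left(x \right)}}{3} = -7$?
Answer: $-61824$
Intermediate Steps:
$P{\left(x \right)} = 21$ ($P{\left(x \right)} = \left(-3\right) \left(-7\right) = 21$)
$v = -15456$ ($v = 46 \left(-16\right) 21 = \left(-736\right) 21 = -15456$)
$v \left(4 + 0 \left(r{\left(-4 \right)} - 4\right) 6\right) = - 15456 \left(4 + 0 \left(\frac{6}{-4} - 4\right) 6\right) = - 15456 \left(4 + 0 \left(6 \left(- \frac{1}{4}\right) - 4\right) 6\right) = - 15456 \left(4 + 0 \left(- \frac{3}{2} - 4\right) 6\right) = - 15456 \left(4 + 0 \left(\left(- \frac{11}{2}\right) 6\right)\right) = - 15456 \left(4 + 0 \left(-33\right)\right) = - 15456 \left(4 + 0\right) = \left(-15456\right) 4 = -61824$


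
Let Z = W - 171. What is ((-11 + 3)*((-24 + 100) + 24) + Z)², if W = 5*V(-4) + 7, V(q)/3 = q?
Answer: 1048576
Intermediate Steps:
V(q) = 3*q
W = -53 (W = 5*(3*(-4)) + 7 = 5*(-12) + 7 = -60 + 7 = -53)
Z = -224 (Z = -53 - 171 = -224)
((-11 + 3)*((-24 + 100) + 24) + Z)² = ((-11 + 3)*((-24 + 100) + 24) - 224)² = (-8*(76 + 24) - 224)² = (-8*100 - 224)² = (-800 - 224)² = (-1024)² = 1048576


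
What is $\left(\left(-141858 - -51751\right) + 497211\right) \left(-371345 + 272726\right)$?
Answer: $-40148189376$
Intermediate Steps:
$\left(\left(-141858 - -51751\right) + 497211\right) \left(-371345 + 272726\right) = \left(\left(-141858 + 51751\right) + 497211\right) \left(-98619\right) = \left(-90107 + 497211\right) \left(-98619\right) = 407104 \left(-98619\right) = -40148189376$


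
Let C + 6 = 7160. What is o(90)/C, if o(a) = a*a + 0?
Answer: 4050/3577 ≈ 1.1322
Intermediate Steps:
o(a) = a**2 (o(a) = a**2 + 0 = a**2)
C = 7154 (C = -6 + 7160 = 7154)
o(90)/C = 90**2/7154 = 8100*(1/7154) = 4050/3577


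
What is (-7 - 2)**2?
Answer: 81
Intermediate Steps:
(-7 - 2)**2 = (-9)**2 = 81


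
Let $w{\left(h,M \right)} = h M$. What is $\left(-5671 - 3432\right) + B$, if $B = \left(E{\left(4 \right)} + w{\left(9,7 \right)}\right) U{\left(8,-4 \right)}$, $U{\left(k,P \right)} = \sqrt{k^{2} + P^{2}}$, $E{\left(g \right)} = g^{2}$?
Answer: $-9103 + 316 \sqrt{5} \approx -8396.4$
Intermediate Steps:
$w{\left(h,M \right)} = M h$
$U{\left(k,P \right)} = \sqrt{P^{2} + k^{2}}$
$B = 316 \sqrt{5}$ ($B = \left(4^{2} + 7 \cdot 9\right) \sqrt{\left(-4\right)^{2} + 8^{2}} = \left(16 + 63\right) \sqrt{16 + 64} = 79 \sqrt{80} = 79 \cdot 4 \sqrt{5} = 316 \sqrt{5} \approx 706.6$)
$\left(-5671 - 3432\right) + B = \left(-5671 - 3432\right) + 316 \sqrt{5} = -9103 + 316 \sqrt{5}$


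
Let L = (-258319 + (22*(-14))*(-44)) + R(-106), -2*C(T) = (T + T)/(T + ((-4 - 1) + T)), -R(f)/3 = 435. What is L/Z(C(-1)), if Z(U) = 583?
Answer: -246072/583 ≈ -422.08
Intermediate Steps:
R(f) = -1305 (R(f) = -3*435 = -1305)
C(T) = -T/(-5 + 2*T) (C(T) = -(T + T)/(2*(T + ((-4 - 1) + T))) = -2*T/(2*(T + (-5 + T))) = -2*T/(2*(-5 + 2*T)) = -T/(-5 + 2*T))
L = -246072 (L = (-258319 + (22*(-14))*(-44)) - 1305 = (-258319 - 308*(-44)) - 1305 = (-258319 + 13552) - 1305 = -244767 - 1305 = -246072)
L/Z(C(-1)) = -246072/583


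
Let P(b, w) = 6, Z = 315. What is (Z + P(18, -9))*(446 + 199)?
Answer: 207045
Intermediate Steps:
(Z + P(18, -9))*(446 + 199) = (315 + 6)*(446 + 199) = 321*645 = 207045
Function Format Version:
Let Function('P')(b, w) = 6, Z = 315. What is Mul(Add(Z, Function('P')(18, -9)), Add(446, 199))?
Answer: 207045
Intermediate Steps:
Mul(Add(Z, Function('P')(18, -9)), Add(446, 199)) = Mul(Add(315, 6), Add(446, 199)) = Mul(321, 645) = 207045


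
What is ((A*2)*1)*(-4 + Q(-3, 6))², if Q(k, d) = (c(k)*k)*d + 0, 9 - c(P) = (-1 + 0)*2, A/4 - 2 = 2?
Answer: 1305728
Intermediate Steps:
A = 16 (A = 8 + 4*2 = 8 + 8 = 16)
c(P) = 11 (c(P) = 9 - (-1 + 0)*2 = 9 - (-1)*2 = 9 - 1*(-2) = 9 + 2 = 11)
Q(k, d) = 11*d*k (Q(k, d) = (11*k)*d + 0 = 11*d*k + 0 = 11*d*k)
((A*2)*1)*(-4 + Q(-3, 6))² = ((16*2)*1)*(-4 + 11*6*(-3))² = (32*1)*(-4 - 198)² = 32*(-202)² = 32*40804 = 1305728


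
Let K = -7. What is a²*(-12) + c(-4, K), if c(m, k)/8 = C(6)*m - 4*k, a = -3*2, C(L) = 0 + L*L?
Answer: -1360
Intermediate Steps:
C(L) = L² (C(L) = 0 + L² = L²)
a = -6
c(m, k) = -32*k + 288*m (c(m, k) = 8*(6²*m - 4*k) = 8*(36*m - 4*k) = 8*(-4*k + 36*m) = -32*k + 288*m)
a²*(-12) + c(-4, K) = (-6)²*(-12) + (-32*(-7) + 288*(-4)) = 36*(-12) + (224 - 1152) = -432 - 928 = -1360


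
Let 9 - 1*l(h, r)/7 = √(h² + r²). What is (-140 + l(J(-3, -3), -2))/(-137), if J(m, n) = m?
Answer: 77/137 + 7*√13/137 ≈ 0.74627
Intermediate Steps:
l(h, r) = 63 - 7*√(h² + r²)
(-140 + l(J(-3, -3), -2))/(-137) = (-140 + (63 - 7*√((-3)² + (-2)²)))/(-137) = (-140 + (63 - 7*√(9 + 4)))*(-1/137) = (-140 + (63 - 7*√13))*(-1/137) = (-77 - 7*√13)*(-1/137) = 77/137 + 7*√13/137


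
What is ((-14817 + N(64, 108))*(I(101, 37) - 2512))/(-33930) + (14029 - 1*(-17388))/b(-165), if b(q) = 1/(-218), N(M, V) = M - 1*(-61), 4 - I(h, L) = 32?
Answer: -23242069826/3393 ≈ -6.8500e+6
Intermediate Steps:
I(h, L) = -28 (I(h, L) = 4 - 1*32 = 4 - 32 = -28)
N(M, V) = 61 + M (N(M, V) = M + 61 = 61 + M)
b(q) = -1/218
((-14817 + N(64, 108))*(I(101, 37) - 2512))/(-33930) + (14029 - 1*(-17388))/b(-165) = ((-14817 + (61 + 64))*(-28 - 2512))/(-33930) + (14029 - 1*(-17388))/(-1/218) = ((-14817 + 125)*(-2540))*(-1/33930) + (14029 + 17388)*(-218) = -14692*(-2540)*(-1/33930) + 31417*(-218) = 37317680*(-1/33930) - 6848906 = -3731768/3393 - 6848906 = -23242069826/3393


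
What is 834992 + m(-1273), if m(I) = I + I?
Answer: 832446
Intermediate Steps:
m(I) = 2*I
834992 + m(-1273) = 834992 + 2*(-1273) = 834992 - 2546 = 832446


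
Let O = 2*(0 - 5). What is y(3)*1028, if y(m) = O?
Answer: -10280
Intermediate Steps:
O = -10 (O = 2*(-5) = -10)
y(m) = -10
y(3)*1028 = -10*1028 = -10280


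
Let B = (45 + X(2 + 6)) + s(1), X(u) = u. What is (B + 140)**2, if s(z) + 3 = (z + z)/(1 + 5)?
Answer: 326041/9 ≈ 36227.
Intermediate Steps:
s(z) = -3 + z/3 (s(z) = -3 + (z + z)/(1 + 5) = -3 + (2*z)/6 = -3 + (2*z)*(1/6) = -3 + z/3)
B = 151/3 (B = (45 + (2 + 6)) + (-3 + (1/3)*1) = (45 + 8) + (-3 + 1/3) = 53 - 8/3 = 151/3 ≈ 50.333)
(B + 140)**2 = (151/3 + 140)**2 = (571/3)**2 = 326041/9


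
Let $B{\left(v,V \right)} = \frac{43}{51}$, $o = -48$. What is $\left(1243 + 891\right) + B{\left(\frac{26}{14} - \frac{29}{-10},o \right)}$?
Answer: $\frac{108877}{51} \approx 2134.8$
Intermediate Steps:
$B{\left(v,V \right)} = \frac{43}{51}$ ($B{\left(v,V \right)} = 43 \cdot \frac{1}{51} = \frac{43}{51}$)
$\left(1243 + 891\right) + B{\left(\frac{26}{14} - \frac{29}{-10},o \right)} = \left(1243 + 891\right) + \frac{43}{51} = 2134 + \frac{43}{51} = \frac{108877}{51}$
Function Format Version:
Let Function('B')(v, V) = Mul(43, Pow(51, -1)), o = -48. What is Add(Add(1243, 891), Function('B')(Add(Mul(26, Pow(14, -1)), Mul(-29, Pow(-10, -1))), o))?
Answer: Rational(108877, 51) ≈ 2134.8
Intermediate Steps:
Function('B')(v, V) = Rational(43, 51) (Function('B')(v, V) = Mul(43, Rational(1, 51)) = Rational(43, 51))
Add(Add(1243, 891), Function('B')(Add(Mul(26, Pow(14, -1)), Mul(-29, Pow(-10, -1))), o)) = Add(Add(1243, 891), Rational(43, 51)) = Add(2134, Rational(43, 51)) = Rational(108877, 51)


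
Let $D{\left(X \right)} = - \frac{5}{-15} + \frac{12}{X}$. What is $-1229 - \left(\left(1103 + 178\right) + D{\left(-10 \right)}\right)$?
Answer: $- \frac{37637}{15} \approx -2509.1$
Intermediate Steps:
$D{\left(X \right)} = \frac{1}{3} + \frac{12}{X}$ ($D{\left(X \right)} = \left(-5\right) \left(- \frac{1}{15}\right) + \frac{12}{X} = \frac{1}{3} + \frac{12}{X}$)
$-1229 - \left(\left(1103 + 178\right) + D{\left(-10 \right)}\right) = -1229 - \left(\left(1103 + 178\right) + \frac{36 - 10}{3 \left(-10\right)}\right) = -1229 - \left(1281 + \frac{1}{3} \left(- \frac{1}{10}\right) 26\right) = -1229 - \left(1281 - \frac{13}{15}\right) = -1229 - \frac{19202}{15} = - \frac{37637}{15}$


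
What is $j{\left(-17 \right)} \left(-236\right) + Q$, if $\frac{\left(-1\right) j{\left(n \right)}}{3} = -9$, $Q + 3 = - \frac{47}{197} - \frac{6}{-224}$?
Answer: $- \frac{140662673}{22064} \approx -6375.2$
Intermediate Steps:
$Q = - \frac{70865}{22064}$ ($Q = -3 - \left(- \frac{3}{112} + \frac{47}{197}\right) = -3 - \frac{4673}{22064} = - \frac{70865}{22064} \approx -3.2118$)
$j{\left(n \right)} = 27$ ($j{\left(n \right)} = \left(-3\right) \left(-9\right) = 27$)
$j{\left(-17 \right)} \left(-236\right) + Q = 27 \left(-236\right) - \frac{70865}{22064} = -6372 - \frac{70865}{22064} = - \frac{140662673}{22064}$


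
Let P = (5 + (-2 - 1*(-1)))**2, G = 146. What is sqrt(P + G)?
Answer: 9*sqrt(2) ≈ 12.728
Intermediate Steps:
P = 16 (P = (5 + (-2 + 1))**2 = (5 - 1)**2 = 4**2 = 16)
sqrt(P + G) = sqrt(16 + 146) = sqrt(162) = 9*sqrt(2)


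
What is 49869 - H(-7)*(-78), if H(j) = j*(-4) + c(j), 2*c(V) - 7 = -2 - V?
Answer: 52521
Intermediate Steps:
c(V) = 5/2 - V/2 (c(V) = 7/2 + (-2 - V)/2 = 7/2 + (-1 - V/2) = 5/2 - V/2)
H(j) = 5/2 - 9*j/2 (H(j) = j*(-4) + (5/2 - j/2) = -4*j + (5/2 - j/2) = 5/2 - 9*j/2)
49869 - H(-7)*(-78) = 49869 - (5/2 - 9/2*(-7))*(-78) = 49869 - (5/2 + 63/2)*(-78) = 49869 - 34*(-78) = 49869 - 1*(-2652) = 49869 + 2652 = 52521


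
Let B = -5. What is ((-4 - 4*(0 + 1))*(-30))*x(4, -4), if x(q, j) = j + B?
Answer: -2160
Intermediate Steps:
x(q, j) = -5 + j (x(q, j) = j - 5 = -5 + j)
((-4 - 4*(0 + 1))*(-30))*x(4, -4) = ((-4 - 4*(0 + 1))*(-30))*(-5 - 4) = ((-4 - 4*1)*(-30))*(-9) = ((-4 - 4)*(-30))*(-9) = -8*(-30)*(-9) = 240*(-9) = -2160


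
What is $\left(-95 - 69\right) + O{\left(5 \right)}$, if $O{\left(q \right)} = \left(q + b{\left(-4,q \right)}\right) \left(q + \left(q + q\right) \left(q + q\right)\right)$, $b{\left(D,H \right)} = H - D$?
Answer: $1306$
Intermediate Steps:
$O{\left(q \right)} = \left(4 + 2 q\right) \left(q + 4 q^{2}\right)$ ($O{\left(q \right)} = \left(q + \left(q - -4\right)\right) \left(q + \left(q + q\right) \left(q + q\right)\right) = \left(q + \left(q + 4\right)\right) \left(q + 2 q 2 q\right) = \left(q + \left(4 + q\right)\right) \left(q + 4 q^{2}\right) = \left(4 + 2 q\right) \left(q + 4 q^{2}\right)$)
$\left(-95 - 69\right) + O{\left(5 \right)} = \left(-95 - 69\right) + 2 \cdot 5 \left(2 + 4 \cdot 5^{2} + 9 \cdot 5\right) = -164 + 2 \cdot 5 \left(2 + 4 \cdot 25 + 45\right) = -164 + 2 \cdot 5 \left(2 + 100 + 45\right) = -164 + 2 \cdot 5 \cdot 147 = -164 + 1470 = 1306$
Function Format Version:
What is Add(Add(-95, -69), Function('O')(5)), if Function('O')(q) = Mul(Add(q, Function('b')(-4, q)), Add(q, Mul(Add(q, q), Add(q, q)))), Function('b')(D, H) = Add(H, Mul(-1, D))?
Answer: 1306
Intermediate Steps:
Function('O')(q) = Mul(Add(4, Mul(2, q)), Add(q, Mul(4, Pow(q, 2)))) (Function('O')(q) = Mul(Add(q, Add(q, Mul(-1, -4))), Add(q, Mul(Add(q, q), Add(q, q)))) = Mul(Add(q, Add(q, 4)), Add(q, Mul(Mul(2, q), Mul(2, q)))) = Mul(Add(q, Add(4, q)), Add(q, Mul(4, Pow(q, 2)))) = Mul(Add(4, Mul(2, q)), Add(q, Mul(4, Pow(q, 2)))))
Add(Add(-95, -69), Function('O')(5)) = Add(Add(-95, -69), Mul(2, 5, Add(2, Mul(4, Pow(5, 2)), Mul(9, 5)))) = Add(-164, Mul(2, 5, Add(2, Mul(4, 25), 45))) = Add(-164, Mul(2, 5, Add(2, 100, 45))) = Add(-164, Mul(2, 5, 147)) = Add(-164, 1470) = 1306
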